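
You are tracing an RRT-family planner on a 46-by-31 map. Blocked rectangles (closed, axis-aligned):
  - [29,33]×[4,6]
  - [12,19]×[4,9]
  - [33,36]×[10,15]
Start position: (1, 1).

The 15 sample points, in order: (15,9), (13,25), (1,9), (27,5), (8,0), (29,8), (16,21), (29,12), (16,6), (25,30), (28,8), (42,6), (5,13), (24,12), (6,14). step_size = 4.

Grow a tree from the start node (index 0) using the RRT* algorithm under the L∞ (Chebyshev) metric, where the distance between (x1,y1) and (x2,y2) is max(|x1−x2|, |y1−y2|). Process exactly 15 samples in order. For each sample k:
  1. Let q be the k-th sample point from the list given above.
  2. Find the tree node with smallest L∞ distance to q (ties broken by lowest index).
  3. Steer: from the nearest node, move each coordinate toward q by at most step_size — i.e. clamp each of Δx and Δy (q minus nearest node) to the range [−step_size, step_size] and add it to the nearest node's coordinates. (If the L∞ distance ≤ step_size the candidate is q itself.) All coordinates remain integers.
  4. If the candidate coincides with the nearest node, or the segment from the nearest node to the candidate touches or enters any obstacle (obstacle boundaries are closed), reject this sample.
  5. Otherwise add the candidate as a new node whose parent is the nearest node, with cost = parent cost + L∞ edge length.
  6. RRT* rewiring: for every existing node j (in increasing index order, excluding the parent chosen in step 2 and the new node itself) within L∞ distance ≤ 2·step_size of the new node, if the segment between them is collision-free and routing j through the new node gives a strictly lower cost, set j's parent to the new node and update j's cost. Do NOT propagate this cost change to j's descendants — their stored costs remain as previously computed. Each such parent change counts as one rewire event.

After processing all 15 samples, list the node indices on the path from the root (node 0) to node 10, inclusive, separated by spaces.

1. q=(15,9) nearest=0 d=14 new=(5,5) → add node 1 parent=0 cost=4
2. q=(13,25) nearest=1 d=20 new=(9,9) → add node 2 parent=1 cost=8
3. q=(1,9) nearest=1 d=4 new=(1,9) → add node 3 parent=1 cost=8
4. q=(27,5) nearest=2 d=18 new=(13,5) → blocked by [12,19]×[4,9], reject
5. q=(8,0) nearest=1 d=5 new=(8,1) → add node 4 parent=1 cost=8
6. q=(29,8) nearest=2 d=20 new=(13,8) → blocked by [12,19]×[4,9], reject
7. q=(16,21) nearest=2 d=12 new=(13,13) → add node 5 parent=2 cost=12
8. q=(29,12) nearest=5 d=16 new=(17,12) → add node 6 parent=5 cost=16
9. q=(16,6) nearest=6 d=6 new=(16,8) → blocked by [12,19]×[4,9], reject
10. q=(25,30) nearest=5 d=17 new=(17,17) → add node 7 parent=5 cost=16
11. q=(28,8) nearest=6 d=11 new=(21,8) → add node 8 parent=6 cost=20
12. q=(42,6) nearest=8 d=21 new=(25,6) → add node 9 parent=8 cost=24
13. q=(5,13) nearest=2 d=4 new=(5,13) → add node 10 parent=2 cost=12
14. q=(24,12) nearest=8 d=4 new=(24,12) → add node 11 parent=8 cost=24
15. q=(6,14) nearest=10 d=1 new=(6,14) → add node 12 parent=10 cost=13

Path: 0 1 2 10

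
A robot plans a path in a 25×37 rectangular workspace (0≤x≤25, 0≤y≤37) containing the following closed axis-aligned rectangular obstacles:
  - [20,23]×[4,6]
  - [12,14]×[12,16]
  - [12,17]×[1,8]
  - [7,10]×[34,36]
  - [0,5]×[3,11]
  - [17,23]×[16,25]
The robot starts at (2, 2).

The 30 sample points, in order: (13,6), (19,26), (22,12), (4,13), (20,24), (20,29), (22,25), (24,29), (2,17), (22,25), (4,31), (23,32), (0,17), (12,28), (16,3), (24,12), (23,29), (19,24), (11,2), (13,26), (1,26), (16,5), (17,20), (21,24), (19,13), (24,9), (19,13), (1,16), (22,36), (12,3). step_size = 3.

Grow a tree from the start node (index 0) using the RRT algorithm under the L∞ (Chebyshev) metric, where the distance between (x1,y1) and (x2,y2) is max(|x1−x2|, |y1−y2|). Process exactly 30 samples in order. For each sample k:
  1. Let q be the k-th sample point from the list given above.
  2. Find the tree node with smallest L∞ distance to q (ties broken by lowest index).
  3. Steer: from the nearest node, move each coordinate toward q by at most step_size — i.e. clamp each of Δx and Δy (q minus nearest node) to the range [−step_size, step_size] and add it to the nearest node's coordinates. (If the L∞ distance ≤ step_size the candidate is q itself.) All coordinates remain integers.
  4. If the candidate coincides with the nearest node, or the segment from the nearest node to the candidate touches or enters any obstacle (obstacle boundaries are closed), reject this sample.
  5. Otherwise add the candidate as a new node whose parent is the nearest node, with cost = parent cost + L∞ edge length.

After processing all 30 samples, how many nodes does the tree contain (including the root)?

Node count: 10

1. q=(13,6) nearest=0 d=11 new=(5,5) → blocked by [0,5]×[3,11], reject
2. q=(19,26) nearest=0 d=24 new=(5,5) → blocked by [0,5]×[3,11], reject
3. q=(22,12) nearest=0 d=20 new=(5,5) → blocked by [0,5]×[3,11], reject
4. q=(4,13) nearest=0 d=11 new=(4,5) → blocked by [0,5]×[3,11], reject
5. q=(20,24) nearest=0 d=22 new=(5,5) → blocked by [0,5]×[3,11], reject
6. q=(20,29) nearest=0 d=27 new=(5,5) → blocked by [0,5]×[3,11], reject
7. q=(22,25) nearest=0 d=23 new=(5,5) → blocked by [0,5]×[3,11], reject
8. q=(24,29) nearest=0 d=27 new=(5,5) → blocked by [0,5]×[3,11], reject
9. q=(2,17) nearest=0 d=15 new=(2,5) → blocked by [0,5]×[3,11], reject
10. q=(22,25) nearest=0 d=23 new=(5,5) → blocked by [0,5]×[3,11], reject
11. q=(4,31) nearest=0 d=29 new=(4,5) → blocked by [0,5]×[3,11], reject
12. q=(23,32) nearest=0 d=30 new=(5,5) → blocked by [0,5]×[3,11], reject
13. q=(0,17) nearest=0 d=15 new=(0,5) → blocked by [0,5]×[3,11], reject
14. q=(12,28) nearest=0 d=26 new=(5,5) → blocked by [0,5]×[3,11], reject
15. q=(16,3) nearest=0 d=14 new=(5,3) → blocked by [0,5]×[3,11], reject
16. q=(24,12) nearest=0 d=22 new=(5,5) → blocked by [0,5]×[3,11], reject
17. q=(23,29) nearest=0 d=27 new=(5,5) → blocked by [0,5]×[3,11], reject
18. q=(19,24) nearest=0 d=22 new=(5,5) → blocked by [0,5]×[3,11], reject
19. q=(11,2) nearest=0 d=9 new=(5,2) → add node 1 parent=0 cost=3
20. q=(13,26) nearest=0 d=24 new=(5,5) → blocked by [0,5]×[3,11], reject
21. q=(1,26) nearest=0 d=24 new=(1,5) → blocked by [0,5]×[3,11], reject
22. q=(16,5) nearest=1 d=11 new=(8,5) → add node 2 parent=1 cost=6
23. q=(17,20) nearest=2 d=15 new=(11,8) → add node 3 parent=2 cost=9
24. q=(21,24) nearest=3 d=16 new=(14,11) → add node 4 parent=3 cost=12
25. q=(19,13) nearest=4 d=5 new=(17,13) → add node 5 parent=4 cost=15
26. q=(24,9) nearest=5 d=7 new=(20,10) → add node 6 parent=5 cost=18
27. q=(19,13) nearest=5 d=2 new=(19,13) → add node 7 parent=5 cost=17
28. q=(1,16) nearest=3 d=10 new=(8,11) → add node 8 parent=3 cost=12
29. q=(22,36) nearest=5 d=23 new=(20,16) → blocked by [17,23]×[16,25], reject
30. q=(12,3) nearest=2 d=4 new=(11,3) → add node 9 parent=2 cost=9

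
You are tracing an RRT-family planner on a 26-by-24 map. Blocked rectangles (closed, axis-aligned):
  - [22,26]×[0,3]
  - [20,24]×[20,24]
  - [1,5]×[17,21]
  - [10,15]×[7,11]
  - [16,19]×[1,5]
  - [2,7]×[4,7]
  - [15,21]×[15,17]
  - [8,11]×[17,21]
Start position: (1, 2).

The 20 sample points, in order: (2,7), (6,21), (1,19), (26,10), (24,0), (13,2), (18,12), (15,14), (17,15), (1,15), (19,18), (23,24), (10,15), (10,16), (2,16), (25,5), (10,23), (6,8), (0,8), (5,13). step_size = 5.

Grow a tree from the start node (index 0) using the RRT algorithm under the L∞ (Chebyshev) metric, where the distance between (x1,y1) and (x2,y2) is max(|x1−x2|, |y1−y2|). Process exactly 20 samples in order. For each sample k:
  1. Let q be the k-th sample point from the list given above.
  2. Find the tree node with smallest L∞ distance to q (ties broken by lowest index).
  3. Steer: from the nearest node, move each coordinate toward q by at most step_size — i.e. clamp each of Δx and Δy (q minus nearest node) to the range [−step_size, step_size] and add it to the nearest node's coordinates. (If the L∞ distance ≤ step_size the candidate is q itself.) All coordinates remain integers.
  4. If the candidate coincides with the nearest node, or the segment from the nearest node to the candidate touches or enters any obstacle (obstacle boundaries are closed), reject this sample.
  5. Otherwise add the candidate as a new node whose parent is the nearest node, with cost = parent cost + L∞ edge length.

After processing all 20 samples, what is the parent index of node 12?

Parent of node 12: 1

1. q=(2,7) nearest=0 d=5 new=(2,7) → blocked by [2,7]×[4,7], reject
2. q=(6,21) nearest=0 d=19 new=(6,7) → blocked by [2,7]×[4,7], reject
3. q=(1,19) nearest=0 d=17 new=(1,7) → add node 1 parent=0 cost=5
4. q=(26,10) nearest=0 d=25 new=(6,7) → blocked by [2,7]×[4,7], reject
5. q=(24,0) nearest=0 d=23 new=(6,0) → add node 2 parent=0 cost=5
6. q=(13,2) nearest=2 d=7 new=(11,2) → add node 3 parent=2 cost=10
7. q=(18,12) nearest=3 d=10 new=(16,7) → add node 4 parent=3 cost=15
8. q=(15,14) nearest=4 d=7 new=(15,12) → add node 5 parent=4 cost=20
9. q=(17,15) nearest=5 d=3 new=(17,15) → blocked by [15,21]×[15,17], reject
10. q=(1,15) nearest=1 d=8 new=(1,12) → add node 6 parent=1 cost=10
11. q=(19,18) nearest=5 d=6 new=(19,17) → blocked by [15,21]×[15,17], reject
12. q=(23,24) nearest=5 d=12 new=(20,17) → blocked by [15,21]×[15,17], reject
13. q=(10,15) nearest=5 d=5 new=(10,15) → add node 7 parent=5 cost=25
14. q=(10,16) nearest=7 d=1 new=(10,16) → add node 8 parent=7 cost=26
15. q=(2,16) nearest=6 d=4 new=(2,16) → add node 9 parent=6 cost=14
16. q=(25,5) nearest=4 d=9 new=(21,5) → add node 10 parent=4 cost=20
17. q=(10,23) nearest=8 d=7 new=(10,21) → blocked by [8,11]×[17,21], reject
18. q=(6,8) nearest=1 d=5 new=(6,8) → add node 11 parent=1 cost=10
19. q=(0,8) nearest=1 d=1 new=(0,8) → add node 12 parent=1 cost=6
20. q=(5,13) nearest=9 d=3 new=(5,13) → add node 13 parent=9 cost=17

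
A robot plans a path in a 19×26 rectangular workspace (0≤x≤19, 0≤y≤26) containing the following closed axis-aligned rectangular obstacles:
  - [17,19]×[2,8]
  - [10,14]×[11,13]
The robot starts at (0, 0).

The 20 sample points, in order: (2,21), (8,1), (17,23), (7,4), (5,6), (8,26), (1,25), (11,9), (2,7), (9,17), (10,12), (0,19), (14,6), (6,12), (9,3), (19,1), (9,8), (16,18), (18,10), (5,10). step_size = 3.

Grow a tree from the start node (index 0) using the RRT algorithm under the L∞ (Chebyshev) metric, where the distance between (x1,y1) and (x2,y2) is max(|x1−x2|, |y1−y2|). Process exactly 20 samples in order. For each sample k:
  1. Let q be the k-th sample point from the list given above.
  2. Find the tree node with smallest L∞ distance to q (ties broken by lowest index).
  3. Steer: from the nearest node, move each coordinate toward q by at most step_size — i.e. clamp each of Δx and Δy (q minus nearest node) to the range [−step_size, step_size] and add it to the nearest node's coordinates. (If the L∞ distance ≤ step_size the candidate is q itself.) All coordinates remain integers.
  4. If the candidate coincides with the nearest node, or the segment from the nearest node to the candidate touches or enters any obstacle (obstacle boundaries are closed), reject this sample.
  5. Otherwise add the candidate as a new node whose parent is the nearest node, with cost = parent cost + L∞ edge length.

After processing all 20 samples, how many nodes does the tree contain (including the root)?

Node count: 18

1. q=(2,21) nearest=0 d=21 new=(2,3) → add node 1 parent=0 cost=3
2. q=(8,1) nearest=1 d=6 new=(5,1) → add node 2 parent=1 cost=6
3. q=(17,23) nearest=1 d=20 new=(5,6) → add node 3 parent=1 cost=6
4. q=(7,4) nearest=3 d=2 new=(7,4) → add node 4 parent=3 cost=8
5. q=(5,6) nearest=3 d=0 → coincident, reject
6. q=(8,26) nearest=3 d=20 new=(8,9) → add node 5 parent=3 cost=9
7. q=(1,25) nearest=5 d=16 new=(5,12) → add node 6 parent=5 cost=12
8. q=(11,9) nearest=5 d=3 new=(11,9) → add node 7 parent=5 cost=12
9. q=(2,7) nearest=3 d=3 new=(2,7) → add node 8 parent=3 cost=9
10. q=(9,17) nearest=6 d=5 new=(8,15) → add node 9 parent=6 cost=15
11. q=(10,12) nearest=5 d=3 new=(10,12) → blocked by [10,14]×[11,13], reject
12. q=(0,19) nearest=6 d=7 new=(2,15) → add node 10 parent=6 cost=15
13. q=(14,6) nearest=7 d=3 new=(14,6) → add node 11 parent=7 cost=15
14. q=(6,12) nearest=6 d=1 new=(6,12) → add node 12 parent=6 cost=13
15. q=(9,3) nearest=4 d=2 new=(9,3) → add node 13 parent=4 cost=10
16. q=(19,1) nearest=11 d=5 new=(17,3) → blocked by [17,19]×[2,8], reject
17. q=(9,8) nearest=5 d=1 new=(9,8) → add node 14 parent=5 cost=10
18. q=(16,18) nearest=9 d=8 new=(11,18) → add node 15 parent=9 cost=18
19. q=(18,10) nearest=11 d=4 new=(17,9) → add node 16 parent=11 cost=18
20. q=(5,10) nearest=6 d=2 new=(5,10) → add node 17 parent=6 cost=14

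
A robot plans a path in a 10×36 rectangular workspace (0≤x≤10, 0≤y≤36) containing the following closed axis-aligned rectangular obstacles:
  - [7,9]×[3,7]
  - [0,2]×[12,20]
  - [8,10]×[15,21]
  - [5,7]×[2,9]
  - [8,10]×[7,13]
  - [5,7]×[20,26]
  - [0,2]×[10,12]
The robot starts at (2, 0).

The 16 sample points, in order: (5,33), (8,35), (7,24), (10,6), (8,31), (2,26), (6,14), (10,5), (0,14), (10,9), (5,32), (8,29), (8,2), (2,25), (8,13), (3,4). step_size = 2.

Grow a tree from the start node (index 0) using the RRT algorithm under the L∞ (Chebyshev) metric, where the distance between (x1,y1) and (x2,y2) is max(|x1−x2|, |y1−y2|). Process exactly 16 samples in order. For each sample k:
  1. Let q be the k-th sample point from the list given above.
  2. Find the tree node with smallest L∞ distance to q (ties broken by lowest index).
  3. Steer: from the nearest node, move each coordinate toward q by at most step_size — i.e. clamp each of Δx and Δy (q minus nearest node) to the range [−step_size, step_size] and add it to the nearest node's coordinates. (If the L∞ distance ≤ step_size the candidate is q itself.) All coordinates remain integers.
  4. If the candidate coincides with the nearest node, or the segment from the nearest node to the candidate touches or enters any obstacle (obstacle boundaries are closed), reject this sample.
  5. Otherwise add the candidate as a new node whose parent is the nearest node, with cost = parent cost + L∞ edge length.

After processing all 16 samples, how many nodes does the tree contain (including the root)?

1. q=(5,33) nearest=0 d=33 new=(4,2) → add node 1 parent=0 cost=2
2. q=(8,35) nearest=1 d=33 new=(6,4) → blocked by [5,7]×[2,9], reject
3. q=(7,24) nearest=1 d=22 new=(6,4) → blocked by [5,7]×[2,9], reject
4. q=(10,6) nearest=1 d=6 new=(6,4) → blocked by [5,7]×[2,9], reject
5. q=(8,31) nearest=1 d=29 new=(6,4) → blocked by [5,7]×[2,9], reject
6. q=(2,26) nearest=1 d=24 new=(2,4) → add node 2 parent=1 cost=4
7. q=(6,14) nearest=2 d=10 new=(4,6) → add node 3 parent=2 cost=6
8. q=(10,5) nearest=1 d=6 new=(6,4) → blocked by [5,7]×[2,9], reject
9. q=(0,14) nearest=3 d=8 new=(2,8) → add node 4 parent=3 cost=8
10. q=(10,9) nearest=3 d=6 new=(6,8) → blocked by [5,7]×[2,9], reject
11. q=(5,32) nearest=4 d=24 new=(4,10) → add node 5 parent=4 cost=10
12. q=(8,29) nearest=5 d=19 new=(6,12) → add node 6 parent=5 cost=12
13. q=(8,2) nearest=1 d=4 new=(6,2) → blocked by [5,7]×[2,9], reject
14. q=(2,25) nearest=6 d=13 new=(4,14) → add node 7 parent=6 cost=14
15. q=(8,13) nearest=6 d=2 new=(8,13) → blocked by [8,10]×[7,13], reject
16. q=(3,4) nearest=2 d=1 new=(3,4) → add node 8 parent=2 cost=5

Node count: 9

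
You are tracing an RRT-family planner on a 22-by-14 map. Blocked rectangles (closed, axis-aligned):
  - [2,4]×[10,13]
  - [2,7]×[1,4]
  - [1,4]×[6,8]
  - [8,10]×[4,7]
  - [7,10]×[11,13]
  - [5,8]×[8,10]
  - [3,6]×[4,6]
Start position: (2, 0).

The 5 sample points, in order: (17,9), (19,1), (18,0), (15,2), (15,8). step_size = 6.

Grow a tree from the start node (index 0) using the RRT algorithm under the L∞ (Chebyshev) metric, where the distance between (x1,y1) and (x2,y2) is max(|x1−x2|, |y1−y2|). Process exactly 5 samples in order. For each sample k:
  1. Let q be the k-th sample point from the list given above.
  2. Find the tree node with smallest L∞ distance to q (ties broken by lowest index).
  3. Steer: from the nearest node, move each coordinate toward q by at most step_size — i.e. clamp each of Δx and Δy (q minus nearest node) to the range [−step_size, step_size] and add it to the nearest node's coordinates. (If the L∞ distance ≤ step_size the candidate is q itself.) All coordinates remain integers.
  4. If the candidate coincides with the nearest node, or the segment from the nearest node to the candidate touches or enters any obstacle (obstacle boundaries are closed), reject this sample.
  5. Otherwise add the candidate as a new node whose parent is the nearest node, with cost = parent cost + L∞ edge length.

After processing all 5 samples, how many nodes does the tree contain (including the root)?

1. q=(17,9) nearest=0 d=15 new=(8,6) → blocked by [2,7]×[1,4], reject
2. q=(19,1) nearest=0 d=17 new=(8,1) → add node 1 parent=0 cost=6
3. q=(18,0) nearest=1 d=10 new=(14,0) → add node 2 parent=1 cost=12
4. q=(15,2) nearest=2 d=2 new=(15,2) → add node 3 parent=2 cost=14
5. q=(15,8) nearest=3 d=6 new=(15,8) → add node 4 parent=3 cost=20

Node count: 5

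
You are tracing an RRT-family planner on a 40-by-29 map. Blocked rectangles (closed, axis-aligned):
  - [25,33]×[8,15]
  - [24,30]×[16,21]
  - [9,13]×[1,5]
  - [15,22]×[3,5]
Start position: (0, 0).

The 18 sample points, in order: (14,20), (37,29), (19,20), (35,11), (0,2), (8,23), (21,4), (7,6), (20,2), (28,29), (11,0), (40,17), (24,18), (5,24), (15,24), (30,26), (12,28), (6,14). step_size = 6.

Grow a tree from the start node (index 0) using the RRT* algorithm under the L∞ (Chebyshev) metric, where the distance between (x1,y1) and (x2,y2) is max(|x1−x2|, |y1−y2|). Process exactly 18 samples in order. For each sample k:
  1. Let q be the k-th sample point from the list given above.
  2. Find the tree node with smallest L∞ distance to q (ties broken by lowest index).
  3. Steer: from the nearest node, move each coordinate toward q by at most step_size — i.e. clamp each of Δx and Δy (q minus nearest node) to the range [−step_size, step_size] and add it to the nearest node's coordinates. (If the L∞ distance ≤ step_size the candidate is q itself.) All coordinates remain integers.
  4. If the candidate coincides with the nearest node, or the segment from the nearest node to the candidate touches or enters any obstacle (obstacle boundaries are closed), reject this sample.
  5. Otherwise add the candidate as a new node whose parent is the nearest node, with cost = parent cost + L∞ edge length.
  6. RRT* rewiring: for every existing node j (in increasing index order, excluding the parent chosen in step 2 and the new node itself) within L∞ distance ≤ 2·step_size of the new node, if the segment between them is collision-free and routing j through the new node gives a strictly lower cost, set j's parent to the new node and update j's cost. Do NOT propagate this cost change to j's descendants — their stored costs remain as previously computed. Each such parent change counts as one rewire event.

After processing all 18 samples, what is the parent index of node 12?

Parent of node 12: 9

1. q=(14,20) nearest=0 d=20 new=(6,6) → add node 1 parent=0 cost=6
2. q=(37,29) nearest=1 d=31 new=(12,12) → add node 2 parent=1 cost=12
3. q=(19,20) nearest=2 d=8 new=(18,18) → add node 3 parent=2 cost=18
4. q=(35,11) nearest=3 d=17 new=(24,12) → add node 4 parent=3 cost=24
5. q=(0,2) nearest=0 d=2 new=(0,2) → add node 5 parent=0 cost=2
6. q=(8,23) nearest=3 d=10 new=(12,23) → add node 6 parent=3 cost=24
7. q=(21,4) nearest=4 d=8 new=(21,6) → add node 7 parent=4 cost=30
8. q=(7,6) nearest=1 d=1 new=(7,6) → add node 8 parent=1 cost=7
9. q=(20,2) nearest=7 d=4 new=(20,2) → blocked by [15,22]×[3,5], reject
10. q=(28,29) nearest=3 d=11 new=(24,24) → add node 9 parent=3 cost=24
11. q=(11,0) nearest=1 d=6 new=(11,0) → blocked by [9,13]×[1,5], reject
12. q=(40,17) nearest=4 d=16 new=(30,17) → blocked by [25,33]×[8,15], reject
13. q=(24,18) nearest=3 d=6 new=(24,18) → blocked by [24,30]×[16,21], reject
14. q=(5,24) nearest=6 d=7 new=(6,24) → add node 10 parent=6 cost=30
15. q=(15,24) nearest=6 d=3 new=(15,24) → add node 11 parent=6 cost=27
16. q=(30,26) nearest=9 d=6 new=(30,26) → add node 12 parent=9 cost=30
17. q=(12,28) nearest=11 d=4 new=(12,28) → add node 13 parent=11 cost=31
18. q=(6,14) nearest=2 d=6 new=(6,14) → add node 14 parent=2 cost=18; rewire 10→14 (28<30)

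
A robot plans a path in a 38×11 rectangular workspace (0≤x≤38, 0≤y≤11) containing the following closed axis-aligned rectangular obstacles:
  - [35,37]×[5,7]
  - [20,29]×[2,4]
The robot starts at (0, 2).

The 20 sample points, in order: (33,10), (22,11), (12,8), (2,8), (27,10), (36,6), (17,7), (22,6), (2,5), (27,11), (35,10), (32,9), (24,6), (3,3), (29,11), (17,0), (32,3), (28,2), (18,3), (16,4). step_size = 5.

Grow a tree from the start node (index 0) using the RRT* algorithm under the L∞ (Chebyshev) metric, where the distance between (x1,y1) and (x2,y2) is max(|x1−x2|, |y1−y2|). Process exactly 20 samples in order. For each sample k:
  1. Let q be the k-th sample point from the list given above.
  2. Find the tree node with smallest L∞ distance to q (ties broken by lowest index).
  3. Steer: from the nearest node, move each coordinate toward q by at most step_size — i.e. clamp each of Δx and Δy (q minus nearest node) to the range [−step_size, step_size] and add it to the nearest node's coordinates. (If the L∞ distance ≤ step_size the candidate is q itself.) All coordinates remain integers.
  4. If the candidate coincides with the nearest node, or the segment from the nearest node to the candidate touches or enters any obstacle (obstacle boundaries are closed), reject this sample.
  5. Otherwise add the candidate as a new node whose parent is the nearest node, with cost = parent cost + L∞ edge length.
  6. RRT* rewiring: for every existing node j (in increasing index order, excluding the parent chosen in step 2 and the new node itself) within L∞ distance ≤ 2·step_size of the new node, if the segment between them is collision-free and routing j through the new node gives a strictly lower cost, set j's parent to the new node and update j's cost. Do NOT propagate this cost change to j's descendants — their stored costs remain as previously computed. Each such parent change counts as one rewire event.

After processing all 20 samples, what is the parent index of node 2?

Parent of node 2: 1

1. q=(33,10) nearest=0 d=33 new=(5,7) → add node 1 parent=0 cost=5
2. q=(22,11) nearest=1 d=17 new=(10,11) → add node 2 parent=1 cost=10
3. q=(12,8) nearest=2 d=3 new=(12,8) → add node 3 parent=2 cost=13
4. q=(2,8) nearest=1 d=3 new=(2,8) → add node 4 parent=1 cost=8
5. q=(27,10) nearest=3 d=15 new=(17,10) → add node 5 parent=3 cost=18
6. q=(36,6) nearest=5 d=19 new=(22,6) → add node 6 parent=5 cost=23
7. q=(17,7) nearest=5 d=3 new=(17,7) → add node 7 parent=5 cost=21
8. q=(22,6) nearest=6 d=0 → coincident, reject
9. q=(2,5) nearest=0 d=3 new=(2,5) → add node 8 parent=0 cost=3; rewire 4→8 (6<8)
10. q=(27,11) nearest=6 d=5 new=(27,11) → add node 9 parent=6 cost=28
11. q=(35,10) nearest=9 d=8 new=(32,10) → add node 10 parent=9 cost=33
12. q=(32,9) nearest=10 d=1 new=(32,9) → add node 11 parent=10 cost=34
13. q=(24,6) nearest=6 d=2 new=(24,6) → add node 12 parent=6 cost=25; rewire 11→12 (33<34)
14. q=(3,3) nearest=8 d=2 new=(3,3) → add node 13 parent=8 cost=5
15. q=(29,11) nearest=9 d=2 new=(29,11) → add node 14 parent=9 cost=30
16. q=(17,0) nearest=6 d=6 new=(17,1) → blocked by [20,29]×[2,4], reject
17. q=(32,3) nearest=11 d=6 new=(32,4) → add node 15 parent=11 cost=38
18. q=(28,2) nearest=12 d=4 new=(28,2) → blocked by [20,29]×[2,4], reject
19. q=(18,3) nearest=6 d=4 new=(18,3) → add node 16 parent=6 cost=27
20. q=(16,4) nearest=16 d=2 new=(16,4) → add node 17 parent=16 cost=29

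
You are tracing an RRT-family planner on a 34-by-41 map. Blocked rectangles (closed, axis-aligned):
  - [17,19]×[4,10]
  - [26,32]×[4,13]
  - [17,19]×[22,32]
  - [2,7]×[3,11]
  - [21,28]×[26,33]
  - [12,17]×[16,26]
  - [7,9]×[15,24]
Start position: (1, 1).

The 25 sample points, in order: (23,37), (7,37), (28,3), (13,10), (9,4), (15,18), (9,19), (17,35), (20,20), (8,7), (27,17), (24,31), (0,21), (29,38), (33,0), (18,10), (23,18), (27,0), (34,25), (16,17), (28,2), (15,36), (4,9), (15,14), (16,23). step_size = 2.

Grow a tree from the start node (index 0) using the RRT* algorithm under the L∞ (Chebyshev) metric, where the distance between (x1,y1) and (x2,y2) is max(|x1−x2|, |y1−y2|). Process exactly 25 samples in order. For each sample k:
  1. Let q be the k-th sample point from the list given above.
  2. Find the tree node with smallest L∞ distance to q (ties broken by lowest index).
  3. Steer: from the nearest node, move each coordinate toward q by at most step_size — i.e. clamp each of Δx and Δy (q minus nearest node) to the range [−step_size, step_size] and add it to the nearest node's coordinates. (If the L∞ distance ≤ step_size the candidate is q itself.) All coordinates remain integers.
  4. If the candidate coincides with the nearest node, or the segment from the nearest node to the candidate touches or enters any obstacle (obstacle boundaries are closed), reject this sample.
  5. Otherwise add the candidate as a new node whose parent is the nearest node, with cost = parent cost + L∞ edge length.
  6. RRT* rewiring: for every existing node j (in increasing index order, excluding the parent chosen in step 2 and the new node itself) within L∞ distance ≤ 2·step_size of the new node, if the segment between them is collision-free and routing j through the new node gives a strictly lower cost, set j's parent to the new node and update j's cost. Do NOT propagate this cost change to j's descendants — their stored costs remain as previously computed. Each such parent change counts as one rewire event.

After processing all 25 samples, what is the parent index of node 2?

Parent of node 2: 0

1. q=(23,37) nearest=0 d=36 new=(3,3) → blocked by [2,7]×[3,11], reject
2. q=(7,37) nearest=0 d=36 new=(3,3) → blocked by [2,7]×[3,11], reject
3. q=(28,3) nearest=0 d=27 new=(3,3) → blocked by [2,7]×[3,11], reject
4. q=(13,10) nearest=0 d=12 new=(3,3) → blocked by [2,7]×[3,11], reject
5. q=(9,4) nearest=0 d=8 new=(3,3) → blocked by [2,7]×[3,11], reject
6. q=(15,18) nearest=0 d=17 new=(3,3) → blocked by [2,7]×[3,11], reject
7. q=(9,19) nearest=0 d=18 new=(3,3) → blocked by [2,7]×[3,11], reject
8. q=(17,35) nearest=0 d=34 new=(3,3) → blocked by [2,7]×[3,11], reject
9. q=(20,20) nearest=0 d=19 new=(3,3) → blocked by [2,7]×[3,11], reject
10. q=(8,7) nearest=0 d=7 new=(3,3) → blocked by [2,7]×[3,11], reject
11. q=(27,17) nearest=0 d=26 new=(3,3) → blocked by [2,7]×[3,11], reject
12. q=(24,31) nearest=0 d=30 new=(3,3) → blocked by [2,7]×[3,11], reject
13. q=(0,21) nearest=0 d=20 new=(0,3) → add node 1 parent=0 cost=2
14. q=(29,38) nearest=1 d=35 new=(2,5) → blocked by [2,7]×[3,11], reject
15. q=(33,0) nearest=0 d=32 new=(3,0) → add node 2 parent=0 cost=2
16. q=(18,10) nearest=2 d=15 new=(5,2) → add node 3 parent=2 cost=4
17. q=(23,18) nearest=3 d=18 new=(7,4) → blocked by [2,7]×[3,11], reject
18. q=(27,0) nearest=3 d=22 new=(7,0) → add node 4 parent=3 cost=6
19. q=(34,25) nearest=4 d=27 new=(9,2) → add node 5 parent=4 cost=8
20. q=(16,17) nearest=3 d=15 new=(7,4) → blocked by [2,7]×[3,11], reject
21. q=(28,2) nearest=5 d=19 new=(11,2) → add node 6 parent=5 cost=10
22. q=(15,36) nearest=1 d=33 new=(2,5) → blocked by [2,7]×[3,11], reject
23. q=(4,9) nearest=1 d=6 new=(2,5) → blocked by [2,7]×[3,11], reject
24. q=(15,14) nearest=3 d=12 new=(7,4) → blocked by [2,7]×[3,11], reject
25. q=(16,23) nearest=1 d=20 new=(2,5) → blocked by [2,7]×[3,11], reject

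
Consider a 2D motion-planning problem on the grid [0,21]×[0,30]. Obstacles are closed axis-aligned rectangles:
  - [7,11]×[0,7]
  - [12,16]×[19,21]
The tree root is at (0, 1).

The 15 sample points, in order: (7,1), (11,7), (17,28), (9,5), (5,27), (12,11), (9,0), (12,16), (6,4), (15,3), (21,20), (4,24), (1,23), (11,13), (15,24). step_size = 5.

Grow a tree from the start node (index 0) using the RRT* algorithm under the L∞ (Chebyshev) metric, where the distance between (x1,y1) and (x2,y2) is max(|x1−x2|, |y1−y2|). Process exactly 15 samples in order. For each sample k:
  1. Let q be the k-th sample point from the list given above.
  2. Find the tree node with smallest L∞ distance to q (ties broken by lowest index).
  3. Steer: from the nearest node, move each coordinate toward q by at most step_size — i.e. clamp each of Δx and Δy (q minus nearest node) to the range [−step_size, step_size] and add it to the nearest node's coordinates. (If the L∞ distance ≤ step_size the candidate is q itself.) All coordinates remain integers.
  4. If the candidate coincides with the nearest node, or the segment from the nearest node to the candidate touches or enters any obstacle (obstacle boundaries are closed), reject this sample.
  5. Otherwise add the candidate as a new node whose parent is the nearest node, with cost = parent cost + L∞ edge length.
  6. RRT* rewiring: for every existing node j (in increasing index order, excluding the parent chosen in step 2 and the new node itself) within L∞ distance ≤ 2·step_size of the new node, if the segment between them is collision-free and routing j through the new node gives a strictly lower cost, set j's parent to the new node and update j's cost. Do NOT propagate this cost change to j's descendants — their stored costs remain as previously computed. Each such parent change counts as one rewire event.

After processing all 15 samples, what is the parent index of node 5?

1. q=(7,1) nearest=0 d=7 new=(5,1) → add node 1 parent=0 cost=5
2. q=(11,7) nearest=1 d=6 new=(10,6) → blocked by [7,11]×[0,7], reject
3. q=(17,28) nearest=0 d=27 new=(5,6) → add node 2 parent=0 cost=5
4. q=(9,5) nearest=1 d=4 new=(9,5) → blocked by [7,11]×[0,7], reject
5. q=(5,27) nearest=2 d=21 new=(5,11) → add node 3 parent=2 cost=10
6. q=(12,11) nearest=2 d=7 new=(10,11) → add node 4 parent=2 cost=10
7. q=(9,0) nearest=1 d=4 new=(9,0) → blocked by [7,11]×[0,7], reject
8. q=(12,16) nearest=4 d=5 new=(12,16) → add node 5 parent=4 cost=15
9. q=(6,4) nearest=2 d=2 new=(6,4) → add node 6 parent=2 cost=7
10. q=(15,3) nearest=4 d=8 new=(15,6) → add node 7 parent=4 cost=15
11. q=(21,20) nearest=5 d=9 new=(17,20) → blocked by [12,16]×[19,21], reject
12. q=(4,24) nearest=5 d=8 new=(7,21) → add node 8 parent=5 cost=20
13. q=(1,23) nearest=8 d=6 new=(2,23) → add node 9 parent=8 cost=25
14. q=(11,13) nearest=4 d=2 new=(11,13) → add node 10 parent=4 cost=12; rewire 9→10 (22<25)
15. q=(15,24) nearest=5 d=8 new=(15,21) → blocked by [12,16]×[19,21], reject

Parent of node 5: 4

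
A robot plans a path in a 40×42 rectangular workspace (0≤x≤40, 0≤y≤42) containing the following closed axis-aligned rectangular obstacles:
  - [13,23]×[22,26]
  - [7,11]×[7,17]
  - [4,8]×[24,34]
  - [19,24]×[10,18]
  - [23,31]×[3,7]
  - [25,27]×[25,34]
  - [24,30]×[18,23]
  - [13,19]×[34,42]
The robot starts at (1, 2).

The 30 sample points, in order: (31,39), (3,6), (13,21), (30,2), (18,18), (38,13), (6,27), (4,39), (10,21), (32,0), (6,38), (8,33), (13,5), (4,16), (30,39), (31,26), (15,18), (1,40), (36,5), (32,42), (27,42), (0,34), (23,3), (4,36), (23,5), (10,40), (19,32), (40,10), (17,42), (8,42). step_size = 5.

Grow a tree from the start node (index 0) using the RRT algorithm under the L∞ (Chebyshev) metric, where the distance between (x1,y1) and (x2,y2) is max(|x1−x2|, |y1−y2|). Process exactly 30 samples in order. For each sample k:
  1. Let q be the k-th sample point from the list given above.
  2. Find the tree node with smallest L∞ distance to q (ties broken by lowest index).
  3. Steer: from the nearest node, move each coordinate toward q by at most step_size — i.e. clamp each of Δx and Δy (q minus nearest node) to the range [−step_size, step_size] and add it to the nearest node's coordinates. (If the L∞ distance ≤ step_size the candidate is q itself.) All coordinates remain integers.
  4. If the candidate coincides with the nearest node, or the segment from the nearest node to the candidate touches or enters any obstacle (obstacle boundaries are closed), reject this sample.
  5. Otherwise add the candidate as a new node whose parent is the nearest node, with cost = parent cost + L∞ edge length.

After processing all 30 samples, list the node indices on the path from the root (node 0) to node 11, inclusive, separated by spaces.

1. q=(31,39) nearest=0 d=37 new=(6,7) → add node 1 parent=0 cost=5
2. q=(3,6) nearest=1 d=3 new=(3,6) → add node 2 parent=1 cost=8
3. q=(13,21) nearest=1 d=14 new=(11,12) → blocked by [7,11]×[7,17], reject
4. q=(30,2) nearest=1 d=24 new=(11,2) → add node 3 parent=1 cost=10
5. q=(18,18) nearest=1 d=12 new=(11,12) → blocked by [7,11]×[7,17], reject
6. q=(38,13) nearest=3 d=27 new=(16,7) → add node 4 parent=3 cost=15
7. q=(6,27) nearest=1 d=20 new=(6,12) → add node 5 parent=1 cost=10
8. q=(4,39) nearest=5 d=27 new=(4,17) → add node 6 parent=5 cost=15
9. q=(10,21) nearest=6 d=6 new=(9,21) → add node 7 parent=6 cost=20
10. q=(32,0) nearest=4 d=16 new=(21,2) → add node 8 parent=4 cost=20
11. q=(6,38) nearest=7 d=17 new=(6,26) → blocked by [4,8]×[24,34], reject
12. q=(8,33) nearest=7 d=12 new=(8,26) → blocked by [4,8]×[24,34], reject
13. q=(13,5) nearest=3 d=3 new=(13,5) → add node 9 parent=3 cost=13
14. q=(4,16) nearest=6 d=1 new=(4,16) → add node 10 parent=6 cost=16
15. q=(30,39) nearest=7 d=21 new=(14,26) → blocked by [13,23]×[22,26], reject
16. q=(31,26) nearest=4 d=19 new=(21,12) → blocked by [19,24]×[10,18], reject
17. q=(15,18) nearest=7 d=6 new=(14,18) → add node 11 parent=7 cost=25
18. q=(1,40) nearest=7 d=19 new=(4,26) → blocked by [4,8]×[24,34], reject
19. q=(36,5) nearest=8 d=15 new=(26,5) → blocked by [23,31]×[3,7], reject
20. q=(32,42) nearest=7 d=23 new=(14,26) → blocked by [13,23]×[22,26], reject
21. q=(27,42) nearest=7 d=21 new=(14,26) → blocked by [13,23]×[22,26], reject
22. q=(0,34) nearest=7 d=13 new=(4,26) → blocked by [4,8]×[24,34], reject
23. q=(23,3) nearest=8 d=2 new=(23,3) → blocked by [23,31]×[3,7], reject
24. q=(4,36) nearest=7 d=15 new=(4,26) → blocked by [4,8]×[24,34], reject
25. q=(23,5) nearest=8 d=3 new=(23,5) → blocked by [23,31]×[3,7], reject
26. q=(10,40) nearest=7 d=19 new=(10,26) → add node 12 parent=7 cost=25
27. q=(19,32) nearest=12 d=9 new=(15,31) → add node 13 parent=12 cost=30
28. q=(40,10) nearest=8 d=19 new=(26,7) → blocked by [23,31]×[3,7], reject
29. q=(17,42) nearest=13 d=11 new=(17,36) → blocked by [13,19]×[34,42], reject
30. q=(8,42) nearest=13 d=11 new=(10,36) → add node 14 parent=13 cost=35

Path: 0 1 5 6 7 11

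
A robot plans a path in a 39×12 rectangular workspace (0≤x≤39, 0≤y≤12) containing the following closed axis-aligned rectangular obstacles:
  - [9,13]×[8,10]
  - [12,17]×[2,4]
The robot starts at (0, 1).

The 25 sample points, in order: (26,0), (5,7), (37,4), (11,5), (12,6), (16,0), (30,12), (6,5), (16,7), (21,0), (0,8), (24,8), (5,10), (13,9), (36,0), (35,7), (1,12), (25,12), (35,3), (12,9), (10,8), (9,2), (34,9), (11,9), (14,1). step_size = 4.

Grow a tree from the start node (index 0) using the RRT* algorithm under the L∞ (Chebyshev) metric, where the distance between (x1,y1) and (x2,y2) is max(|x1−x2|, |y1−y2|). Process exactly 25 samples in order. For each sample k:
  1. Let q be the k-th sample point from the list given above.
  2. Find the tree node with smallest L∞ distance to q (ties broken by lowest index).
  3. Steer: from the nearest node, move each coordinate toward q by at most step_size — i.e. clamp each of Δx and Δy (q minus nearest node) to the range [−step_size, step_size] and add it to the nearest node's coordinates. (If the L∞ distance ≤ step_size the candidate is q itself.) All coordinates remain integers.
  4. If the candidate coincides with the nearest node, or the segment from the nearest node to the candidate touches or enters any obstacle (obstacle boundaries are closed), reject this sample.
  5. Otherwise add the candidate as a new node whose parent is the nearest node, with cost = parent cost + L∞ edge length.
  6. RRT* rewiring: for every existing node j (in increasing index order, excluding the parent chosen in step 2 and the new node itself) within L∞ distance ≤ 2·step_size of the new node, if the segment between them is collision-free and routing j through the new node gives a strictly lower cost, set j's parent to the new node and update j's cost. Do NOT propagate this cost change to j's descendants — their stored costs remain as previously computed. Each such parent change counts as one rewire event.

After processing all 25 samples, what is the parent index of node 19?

Parent of node 19: 14

1. q=(26,0) nearest=0 d=26 new=(4,0) → add node 1 parent=0 cost=4
2. q=(5,7) nearest=0 d=6 new=(4,5) → add node 2 parent=0 cost=4
3. q=(37,4) nearest=1 d=33 new=(8,4) → add node 3 parent=1 cost=8
4. q=(11,5) nearest=3 d=3 new=(11,5) → add node 4 parent=3 cost=11
5. q=(12,6) nearest=4 d=1 new=(12,6) → add node 5 parent=4 cost=12
6. q=(16,0) nearest=4 d=5 new=(15,1) → blocked by [12,17]×[2,4], reject
7. q=(30,12) nearest=5 d=18 new=(16,10) → add node 6 parent=5 cost=16
8. q=(6,5) nearest=2 d=2 new=(6,5) → add node 7 parent=2 cost=6
9. q=(16,7) nearest=6 d=3 new=(16,7) → add node 8 parent=6 cost=19
10. q=(21,0) nearest=8 d=7 new=(20,3) → add node 9 parent=8 cost=23
11. q=(0,8) nearest=2 d=4 new=(0,8) → add node 10 parent=2 cost=8
12. q=(24,8) nearest=9 d=5 new=(24,7) → add node 11 parent=9 cost=27
13. q=(5,10) nearest=2 d=5 new=(5,9) → add node 12 parent=2 cost=8
14. q=(13,9) nearest=5 d=3 new=(13,9) → blocked by [9,13]×[8,10], reject
15. q=(36,0) nearest=11 d=12 new=(28,3) → add node 13 parent=11 cost=31
16. q=(35,7) nearest=13 d=7 new=(32,7) → add node 14 parent=13 cost=35
17. q=(1,12) nearest=10 d=4 new=(1,12) → add node 15 parent=10 cost=12
18. q=(25,12) nearest=11 d=5 new=(25,11) → add node 16 parent=11 cost=31
19. q=(35,3) nearest=14 d=4 new=(35,3) → add node 17 parent=14 cost=39
20. q=(12,9) nearest=5 d=3 new=(12,9) → blocked by [9,13]×[8,10], reject
21. q=(10,8) nearest=5 d=2 new=(10,8) → blocked by [9,13]×[8,10], reject
22. q=(9,2) nearest=3 d=2 new=(9,2) → add node 18 parent=3 cost=10; rewire 8→18 (17<19)
23. q=(34,9) nearest=14 d=2 new=(34,9) → add node 19 parent=14 cost=37
24. q=(11,9) nearest=5 d=3 new=(11,9) → blocked by [9,13]×[8,10], reject
25. q=(14,1) nearest=4 d=4 new=(14,1) → blocked by [12,17]×[2,4], reject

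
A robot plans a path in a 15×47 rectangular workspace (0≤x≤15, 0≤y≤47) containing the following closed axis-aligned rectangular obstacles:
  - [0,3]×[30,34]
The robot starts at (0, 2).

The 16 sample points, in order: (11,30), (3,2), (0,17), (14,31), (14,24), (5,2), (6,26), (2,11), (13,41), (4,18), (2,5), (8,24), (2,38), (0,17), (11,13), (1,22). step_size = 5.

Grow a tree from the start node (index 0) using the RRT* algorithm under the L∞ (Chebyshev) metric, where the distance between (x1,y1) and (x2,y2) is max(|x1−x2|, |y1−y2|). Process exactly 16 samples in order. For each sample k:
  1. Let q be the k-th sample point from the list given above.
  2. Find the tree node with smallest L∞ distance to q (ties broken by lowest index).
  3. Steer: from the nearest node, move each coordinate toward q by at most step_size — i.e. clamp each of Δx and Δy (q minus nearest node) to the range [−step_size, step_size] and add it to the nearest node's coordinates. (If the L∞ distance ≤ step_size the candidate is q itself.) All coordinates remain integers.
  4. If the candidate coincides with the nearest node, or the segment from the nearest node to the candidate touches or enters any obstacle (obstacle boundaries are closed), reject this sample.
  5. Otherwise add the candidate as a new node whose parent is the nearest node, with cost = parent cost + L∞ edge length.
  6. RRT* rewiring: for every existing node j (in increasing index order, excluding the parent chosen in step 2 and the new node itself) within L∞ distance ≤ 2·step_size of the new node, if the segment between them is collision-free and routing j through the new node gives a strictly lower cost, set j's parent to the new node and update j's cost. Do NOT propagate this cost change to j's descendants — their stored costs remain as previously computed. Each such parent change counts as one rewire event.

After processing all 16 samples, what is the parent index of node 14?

Parent of node 14: 10

1. q=(11,30) nearest=0 d=28 new=(5,7) → add node 1 parent=0 cost=5
2. q=(3,2) nearest=0 d=3 new=(3,2) → add node 2 parent=0 cost=3
3. q=(0,17) nearest=1 d=10 new=(0,12) → add node 3 parent=1 cost=10
4. q=(14,31) nearest=3 d=19 new=(5,17) → add node 4 parent=3 cost=15
5. q=(14,24) nearest=4 d=9 new=(10,22) → add node 5 parent=4 cost=20
6. q=(5,2) nearest=2 d=2 new=(5,2) → add node 6 parent=2 cost=5
7. q=(6,26) nearest=5 d=4 new=(6,26) → add node 7 parent=5 cost=24
8. q=(2,11) nearest=3 d=2 new=(2,11) → add node 8 parent=3 cost=12
9. q=(13,41) nearest=7 d=15 new=(11,31) → add node 9 parent=7 cost=29
10. q=(4,18) nearest=4 d=1 new=(4,18) → add node 10 parent=4 cost=16
11. q=(2,5) nearest=0 d=3 new=(2,5) → add node 11 parent=0 cost=3; rewire 8→11 (9<12)
12. q=(8,24) nearest=5 d=2 new=(8,24) → add node 12 parent=5 cost=22
13. q=(2,38) nearest=9 d=9 new=(6,36) → add node 13 parent=9 cost=34
14. q=(0,17) nearest=10 d=4 new=(0,17) → add node 14 parent=10 cost=20
15. q=(11,13) nearest=1 d=6 new=(10,12) → add node 15 parent=1 cost=10
16. q=(1,22) nearest=10 d=4 new=(1,22) → add node 16 parent=10 cost=20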